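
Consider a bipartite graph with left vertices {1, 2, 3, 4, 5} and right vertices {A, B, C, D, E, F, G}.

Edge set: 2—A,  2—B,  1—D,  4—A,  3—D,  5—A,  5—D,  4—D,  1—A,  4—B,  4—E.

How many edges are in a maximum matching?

4

For example, pair 1-A, 2-B, 3-D, 4-E.
The set {1, 3, 5} has only 2 neighbours ({A, D}), so by Hall's theorem at most 4 of the 5 left vertices can be matched.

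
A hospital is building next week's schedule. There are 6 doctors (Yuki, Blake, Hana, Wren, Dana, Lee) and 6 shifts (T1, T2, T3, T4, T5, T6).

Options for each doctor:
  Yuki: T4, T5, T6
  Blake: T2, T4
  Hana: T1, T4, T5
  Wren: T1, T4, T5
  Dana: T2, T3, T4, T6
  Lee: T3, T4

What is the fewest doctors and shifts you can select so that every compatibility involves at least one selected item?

6

The 6 edges Yuki–T6, Blake–T2, Hana–T1, Wren–T5, Dana–T3, Lee–T4 form a matching, so any vertex cover needs at least 6 vertices (one per matched edge).
Conversely {Yuki, Blake, Hana, Wren, Dana, Lee} meets every edge and has exactly 6 vertices, so 6 is optimal.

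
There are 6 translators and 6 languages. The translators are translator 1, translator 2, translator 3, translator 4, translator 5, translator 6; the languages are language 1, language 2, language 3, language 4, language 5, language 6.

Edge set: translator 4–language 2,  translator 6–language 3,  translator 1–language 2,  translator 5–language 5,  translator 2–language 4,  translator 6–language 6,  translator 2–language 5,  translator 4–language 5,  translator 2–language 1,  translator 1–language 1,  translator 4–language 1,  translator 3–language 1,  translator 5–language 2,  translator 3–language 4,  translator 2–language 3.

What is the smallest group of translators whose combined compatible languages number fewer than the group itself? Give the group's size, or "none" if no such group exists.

none

A matching saturating every translator exists, for instance translator 1→language 1, translator 2→language 3, translator 3→language 4, translator 4→language 5, translator 5→language 2, translator 6→language 6.
By Hall's marriage theorem, this means |N(S)| ≥ |S| for every subset S, so no violating subset exists.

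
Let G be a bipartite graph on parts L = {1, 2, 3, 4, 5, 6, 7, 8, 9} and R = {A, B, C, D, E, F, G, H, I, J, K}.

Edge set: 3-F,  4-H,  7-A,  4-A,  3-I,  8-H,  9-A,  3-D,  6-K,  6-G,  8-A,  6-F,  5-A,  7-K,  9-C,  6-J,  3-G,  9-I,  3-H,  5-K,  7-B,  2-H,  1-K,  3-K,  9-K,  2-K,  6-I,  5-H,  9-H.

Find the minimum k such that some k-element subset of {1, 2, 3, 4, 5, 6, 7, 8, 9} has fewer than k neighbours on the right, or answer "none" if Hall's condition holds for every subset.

Take S = {1, 2, 4, 5}. Its neighbourhood is {A, H, K}, so |N(S)| = 3 < |S| = 4.
Every subset of size less than 4 has at least as many neighbours as members, so 4 is the minimum.

4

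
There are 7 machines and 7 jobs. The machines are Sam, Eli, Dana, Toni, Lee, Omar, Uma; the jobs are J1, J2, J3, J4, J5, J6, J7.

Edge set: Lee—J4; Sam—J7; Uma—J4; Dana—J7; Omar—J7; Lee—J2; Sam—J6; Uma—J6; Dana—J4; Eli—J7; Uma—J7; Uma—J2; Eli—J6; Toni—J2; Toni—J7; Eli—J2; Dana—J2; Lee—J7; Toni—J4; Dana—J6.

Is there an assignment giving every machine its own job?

The set {Sam, Eli, Dana, Toni, Lee, Omar, Uma} has only 4 neighbours ({J2, J4, J6, J7}), so by Hall's theorem at most 4 of the 7 machines can be matched.
Hence no matching covers every machine.

No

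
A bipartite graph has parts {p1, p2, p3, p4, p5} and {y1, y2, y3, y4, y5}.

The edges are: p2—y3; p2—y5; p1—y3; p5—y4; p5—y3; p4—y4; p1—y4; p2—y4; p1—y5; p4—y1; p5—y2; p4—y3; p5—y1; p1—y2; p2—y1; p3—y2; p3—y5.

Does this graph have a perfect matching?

Yes

A valid assignment of size 5: p1–y2, p2–y4, p3–y5, p4–y1, p5–y3.
All 5 left vertices are covered.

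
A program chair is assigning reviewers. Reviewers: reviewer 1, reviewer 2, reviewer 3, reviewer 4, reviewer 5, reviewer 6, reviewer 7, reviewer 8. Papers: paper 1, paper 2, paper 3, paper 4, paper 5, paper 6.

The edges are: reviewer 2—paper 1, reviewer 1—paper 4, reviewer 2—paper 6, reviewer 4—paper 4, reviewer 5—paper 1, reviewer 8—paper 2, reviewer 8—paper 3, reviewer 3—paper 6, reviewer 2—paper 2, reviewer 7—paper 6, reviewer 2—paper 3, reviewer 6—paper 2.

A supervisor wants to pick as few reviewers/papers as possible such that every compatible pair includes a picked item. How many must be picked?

{paper 1, paper 2, paper 3, paper 4, paper 6} is a vertex cover of size 5: every edge has an endpoint in this set.
No smaller cover exists because reviewer 1–paper 4, reviewer 2–paper 3, reviewer 3–paper 6, reviewer 5–paper 1, reviewer 6–paper 2 is a matching of size 5, and a cover must include an endpoint of each of these disjoint edges (König's theorem).

5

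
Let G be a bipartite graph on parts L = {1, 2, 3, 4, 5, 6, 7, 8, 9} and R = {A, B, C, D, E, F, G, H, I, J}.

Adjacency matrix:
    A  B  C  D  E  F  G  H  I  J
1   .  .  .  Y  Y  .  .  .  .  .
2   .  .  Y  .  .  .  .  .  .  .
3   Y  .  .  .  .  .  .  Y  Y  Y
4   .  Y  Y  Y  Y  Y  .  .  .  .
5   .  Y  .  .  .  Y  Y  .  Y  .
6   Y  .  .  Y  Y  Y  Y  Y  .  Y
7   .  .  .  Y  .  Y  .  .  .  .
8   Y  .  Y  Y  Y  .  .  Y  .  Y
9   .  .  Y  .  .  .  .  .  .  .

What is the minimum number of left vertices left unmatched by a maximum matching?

1

A valid assignment of size 8: 1→D, 2→C, 3→I, 4→E, 5→B, 6→G, 7→F, 8→J.
The set {2, 9} has only 1 neighbour ({C}), so by Hall's theorem at most 8 of the 9 left vertices can be matched.
That matches 8 of the 9, leaving 1 unmatched; no matching can do better.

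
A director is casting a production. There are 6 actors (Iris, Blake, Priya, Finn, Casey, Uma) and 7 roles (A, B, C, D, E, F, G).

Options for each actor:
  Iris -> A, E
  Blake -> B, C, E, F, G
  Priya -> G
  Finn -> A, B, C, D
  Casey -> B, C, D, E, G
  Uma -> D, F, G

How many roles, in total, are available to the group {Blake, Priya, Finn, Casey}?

7

The union of neighbours of {Blake, Priya, Finn, Casey} is {A, B, C, D, E, F, G}, which has 7 elements.
Since |N(S)| = 7 ≥ |S| = 4, Hall's condition holds for this subset.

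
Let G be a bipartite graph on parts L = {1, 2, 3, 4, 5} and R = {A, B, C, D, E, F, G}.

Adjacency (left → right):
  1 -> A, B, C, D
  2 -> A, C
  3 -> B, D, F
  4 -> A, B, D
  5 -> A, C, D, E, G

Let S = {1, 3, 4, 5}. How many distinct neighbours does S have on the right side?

The union of neighbours of {1, 3, 4, 5} is {A, B, C, D, E, F, G}, which has 7 elements.
Since |N(S)| = 7 ≥ |S| = 4, Hall's condition holds for this subset.

7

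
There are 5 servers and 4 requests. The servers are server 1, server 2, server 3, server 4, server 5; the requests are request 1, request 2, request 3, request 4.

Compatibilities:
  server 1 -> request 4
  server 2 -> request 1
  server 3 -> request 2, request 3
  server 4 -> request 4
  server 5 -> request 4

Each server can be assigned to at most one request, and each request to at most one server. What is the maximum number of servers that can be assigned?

3

For example, pair server 1–request 4, server 2–request 1, server 3–request 3.
The set {server 1, server 4, server 5} has only 1 neighbour ({request 4}), so by Hall's theorem at most 3 of the 5 servers can be matched.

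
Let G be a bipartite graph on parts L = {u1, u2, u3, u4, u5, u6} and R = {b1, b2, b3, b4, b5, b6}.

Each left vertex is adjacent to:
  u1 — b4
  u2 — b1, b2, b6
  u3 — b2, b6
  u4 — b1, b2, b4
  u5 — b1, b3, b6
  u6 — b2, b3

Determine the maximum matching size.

One maximum matching: u1-b4, u2-b1, u3-b6, u4-b2, u5-b3.
The set {u1, u2, u3, u4, u5, u6} has only 5 neighbours ({b1, b2, b3, b4, b6}), so by Hall's theorem at most 5 of the 6 left vertices can be matched.

5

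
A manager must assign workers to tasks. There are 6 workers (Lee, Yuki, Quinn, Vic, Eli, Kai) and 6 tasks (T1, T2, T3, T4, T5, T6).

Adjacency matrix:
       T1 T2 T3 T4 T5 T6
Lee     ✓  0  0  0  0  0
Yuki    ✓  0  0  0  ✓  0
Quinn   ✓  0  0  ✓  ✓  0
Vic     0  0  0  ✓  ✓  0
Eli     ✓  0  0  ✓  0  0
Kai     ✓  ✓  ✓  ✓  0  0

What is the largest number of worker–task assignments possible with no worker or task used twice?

4

For example, pair Lee-T1, Yuki-T5, Quinn-T4, Kai-T2.
The set {Lee, Yuki, Quinn, Vic, Eli} has only 3 neighbours ({T1, T4, T5}), so by Hall's theorem at most 4 of the 6 workers can be matched.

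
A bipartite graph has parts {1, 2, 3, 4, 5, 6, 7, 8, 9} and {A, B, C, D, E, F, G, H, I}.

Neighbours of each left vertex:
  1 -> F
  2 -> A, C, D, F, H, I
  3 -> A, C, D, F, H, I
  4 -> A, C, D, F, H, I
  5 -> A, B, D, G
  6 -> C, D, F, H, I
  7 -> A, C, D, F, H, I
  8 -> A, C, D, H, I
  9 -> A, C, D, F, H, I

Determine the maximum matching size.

7

One maximum matching: 1-F, 2-C, 3-H, 4-I, 5-B, 6-D, 7-A.
The set {1, 2, 3, 4, 6, 7, 8, 9} has only 6 neighbours ({A, C, D, F, H, I}), so by Hall's theorem at most 7 of the 9 left vertices can be matched.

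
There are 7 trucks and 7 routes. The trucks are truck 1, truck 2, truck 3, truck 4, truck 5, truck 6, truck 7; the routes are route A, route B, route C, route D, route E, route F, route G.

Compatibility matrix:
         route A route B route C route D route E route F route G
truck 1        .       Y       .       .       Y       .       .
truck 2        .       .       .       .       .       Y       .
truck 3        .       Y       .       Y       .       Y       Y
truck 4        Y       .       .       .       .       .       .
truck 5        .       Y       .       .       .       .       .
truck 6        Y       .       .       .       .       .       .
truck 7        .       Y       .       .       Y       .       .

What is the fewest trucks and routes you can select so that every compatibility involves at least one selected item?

{truck 2, truck 3, route A, route B, route E} is a vertex cover of size 5: every edge has an endpoint in this set.
No smaller cover exists because truck 1–route E, truck 2–route F, truck 3–route D, truck 4–route A, truck 5–route B is a matching of size 5, and a cover must include an endpoint of each of these disjoint edges (König's theorem).

5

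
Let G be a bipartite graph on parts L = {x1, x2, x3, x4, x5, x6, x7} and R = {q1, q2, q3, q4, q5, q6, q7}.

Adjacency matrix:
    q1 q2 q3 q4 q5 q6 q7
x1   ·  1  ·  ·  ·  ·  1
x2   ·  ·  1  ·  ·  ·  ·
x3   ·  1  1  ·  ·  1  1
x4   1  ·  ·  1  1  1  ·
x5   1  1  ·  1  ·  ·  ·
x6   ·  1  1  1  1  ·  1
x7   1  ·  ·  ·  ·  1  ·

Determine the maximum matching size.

One maximum matching: x1–q7, x2–q3, x3–q2, x4–q4, x5–q1, x6–q5, x7–q6.
All 7 left vertices are matched, so no larger matching exists.

7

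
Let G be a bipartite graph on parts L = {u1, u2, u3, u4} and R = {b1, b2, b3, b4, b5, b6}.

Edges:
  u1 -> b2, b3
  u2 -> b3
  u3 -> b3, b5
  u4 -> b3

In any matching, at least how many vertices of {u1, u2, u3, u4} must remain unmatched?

For example, pair u1–b2, u2–b3, u3–b5.
The set {u2, u4} has only 1 neighbour ({b3}), so by Hall's theorem at most 3 of the 4 left vertices can be matched.
That matches 3 of the 4, leaving 1 unmatched; no matching can do better.

1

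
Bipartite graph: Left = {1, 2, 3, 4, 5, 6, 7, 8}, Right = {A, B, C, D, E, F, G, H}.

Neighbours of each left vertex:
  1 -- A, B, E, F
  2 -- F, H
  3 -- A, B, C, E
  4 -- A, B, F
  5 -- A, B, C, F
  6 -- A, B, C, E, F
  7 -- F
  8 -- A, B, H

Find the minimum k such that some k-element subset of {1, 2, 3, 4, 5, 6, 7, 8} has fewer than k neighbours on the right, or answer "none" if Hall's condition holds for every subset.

Take S = {1, 3, 4, 5, 6, 7}. Its neighbourhood is {A, B, C, E, F}, so |N(S)| = 5 < |S| = 6.
Every subset of size less than 6 has at least as many neighbours as members, so 6 is the minimum.

6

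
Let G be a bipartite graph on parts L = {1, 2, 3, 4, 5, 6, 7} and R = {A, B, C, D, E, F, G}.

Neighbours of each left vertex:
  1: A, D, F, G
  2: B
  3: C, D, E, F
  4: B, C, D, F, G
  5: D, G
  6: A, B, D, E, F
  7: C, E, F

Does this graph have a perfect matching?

Yes

A valid assignment of size 7: 1–D, 2–B, 3–C, 4–F, 5–G, 6–A, 7–E.
Every left vertex is matched, so this is a perfect matching.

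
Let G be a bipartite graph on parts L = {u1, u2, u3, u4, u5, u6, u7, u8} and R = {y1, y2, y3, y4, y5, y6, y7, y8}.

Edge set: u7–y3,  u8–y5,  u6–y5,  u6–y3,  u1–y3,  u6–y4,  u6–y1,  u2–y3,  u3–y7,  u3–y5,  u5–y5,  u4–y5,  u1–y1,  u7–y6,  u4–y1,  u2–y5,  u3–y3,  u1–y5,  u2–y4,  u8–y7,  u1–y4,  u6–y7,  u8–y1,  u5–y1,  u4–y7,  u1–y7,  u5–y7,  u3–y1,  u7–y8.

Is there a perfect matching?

The set {u1, u2, u3, u4, u5, u6, u8} has only 5 neighbours ({y1, y3, y4, y5, y7}), so by Hall's theorem at most 6 of the 8 left vertices can be matched.
Hence no matching covers every left vertex.

No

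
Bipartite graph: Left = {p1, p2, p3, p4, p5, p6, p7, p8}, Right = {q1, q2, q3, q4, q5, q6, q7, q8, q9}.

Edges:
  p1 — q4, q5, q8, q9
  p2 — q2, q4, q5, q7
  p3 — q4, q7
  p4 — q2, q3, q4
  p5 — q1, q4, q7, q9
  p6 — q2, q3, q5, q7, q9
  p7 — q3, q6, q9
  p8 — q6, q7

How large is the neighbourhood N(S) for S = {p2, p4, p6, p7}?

The union of neighbours of {p2, p4, p6, p7} is {q2, q3, q4, q5, q6, q7, q9}, which has 7 elements.
Since |N(S)| = 7 ≥ |S| = 4, Hall's condition holds for this subset.

7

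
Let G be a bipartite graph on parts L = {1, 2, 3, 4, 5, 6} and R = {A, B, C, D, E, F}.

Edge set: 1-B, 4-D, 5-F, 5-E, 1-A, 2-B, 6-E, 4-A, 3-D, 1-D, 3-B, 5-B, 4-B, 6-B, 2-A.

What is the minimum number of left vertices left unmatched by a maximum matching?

One maximum matching: 1-D, 2-A, 3-B, 5-F, 6-E.
The set {1, 2, 3, 4} has only 3 neighbours ({A, B, D}), so by Hall's theorem at most 5 of the 6 left vertices can be matched.
That matches 5 of the 6, leaving 1 unmatched; no matching can do better.

1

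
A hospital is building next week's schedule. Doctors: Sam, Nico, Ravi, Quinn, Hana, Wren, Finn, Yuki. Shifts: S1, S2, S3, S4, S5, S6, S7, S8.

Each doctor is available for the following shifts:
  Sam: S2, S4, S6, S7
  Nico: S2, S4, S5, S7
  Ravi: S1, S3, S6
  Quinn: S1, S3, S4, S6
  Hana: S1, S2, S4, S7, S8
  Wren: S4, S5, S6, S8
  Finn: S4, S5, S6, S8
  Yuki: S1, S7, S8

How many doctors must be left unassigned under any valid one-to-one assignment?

For example, pair Sam-S2, Nico-S5, Ravi-S1, Quinn-S3, Hana-S7, Wren-S6, Finn-S4, Yuki-S8.
This saturates every doctor, so 8 is the maximum.
That matches 8 of the 8, leaving 0 unmatched; no matching can do better.

0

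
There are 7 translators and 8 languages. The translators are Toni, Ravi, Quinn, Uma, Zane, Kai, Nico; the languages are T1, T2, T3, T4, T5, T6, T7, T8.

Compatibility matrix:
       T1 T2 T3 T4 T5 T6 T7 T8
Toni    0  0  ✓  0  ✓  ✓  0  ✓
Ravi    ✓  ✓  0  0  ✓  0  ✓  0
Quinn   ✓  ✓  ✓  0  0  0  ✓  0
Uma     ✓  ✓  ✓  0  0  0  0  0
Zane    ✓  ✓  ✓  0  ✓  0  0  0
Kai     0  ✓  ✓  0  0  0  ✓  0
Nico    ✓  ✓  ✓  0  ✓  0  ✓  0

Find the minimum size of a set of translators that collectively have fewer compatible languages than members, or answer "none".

Take S = {Ravi, Quinn, Uma, Zane, Kai, Nico}. Its neighbourhood is {T1, T2, T3, T5, T7}, so |N(S)| = 5 < |S| = 6.
Every subset of size less than 6 has at least as many neighbours as members, so 6 is the minimum.

6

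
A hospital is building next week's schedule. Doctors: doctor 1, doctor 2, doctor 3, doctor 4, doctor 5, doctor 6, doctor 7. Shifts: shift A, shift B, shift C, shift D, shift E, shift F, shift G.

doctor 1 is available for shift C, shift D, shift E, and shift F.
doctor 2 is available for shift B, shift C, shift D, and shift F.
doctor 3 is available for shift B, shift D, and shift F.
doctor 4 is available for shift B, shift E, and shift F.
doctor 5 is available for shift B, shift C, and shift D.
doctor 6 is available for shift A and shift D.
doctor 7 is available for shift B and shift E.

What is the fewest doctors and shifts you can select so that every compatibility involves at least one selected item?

A maximum matching has 6 edges (e.g. doctor 1–shift E, doctor 2–shift C, doctor 3–shift B, doctor 4–shift F, doctor 5–shift D, doctor 6–shift A).
By König's theorem the minimum vertex cover has the same size. One such cover is {doctor 6, shift B, shift C, shift D, shift E, shift F}.

6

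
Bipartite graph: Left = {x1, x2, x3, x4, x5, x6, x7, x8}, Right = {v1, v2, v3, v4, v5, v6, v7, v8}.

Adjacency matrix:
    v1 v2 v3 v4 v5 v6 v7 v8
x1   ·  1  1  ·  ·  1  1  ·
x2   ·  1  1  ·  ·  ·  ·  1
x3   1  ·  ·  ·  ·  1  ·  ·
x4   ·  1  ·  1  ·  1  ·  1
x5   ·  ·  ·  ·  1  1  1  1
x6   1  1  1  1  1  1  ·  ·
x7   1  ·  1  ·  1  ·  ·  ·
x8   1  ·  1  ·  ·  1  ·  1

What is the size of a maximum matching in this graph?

8

One maximum matching: x1→v7, x2→v2, x3→v1, x4→v4, x5→v8, x6→v5, x7→v3, x8→v6.
This saturates every left vertex, so 8 is the maximum.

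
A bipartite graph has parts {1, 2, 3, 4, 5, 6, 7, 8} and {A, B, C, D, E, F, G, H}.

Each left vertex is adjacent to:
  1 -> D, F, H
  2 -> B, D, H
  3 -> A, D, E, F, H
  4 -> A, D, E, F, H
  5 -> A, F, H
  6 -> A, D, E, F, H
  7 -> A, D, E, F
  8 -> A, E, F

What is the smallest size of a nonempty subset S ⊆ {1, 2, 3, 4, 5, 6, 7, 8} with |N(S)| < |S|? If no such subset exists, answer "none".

Take S = {1, 3, 4, 5, 6, 7}. Its neighbourhood is {A, D, E, F, H}, so |N(S)| = 5 < |S| = 6.
Every subset of size less than 6 has at least as many neighbours as members, so 6 is the minimum.

6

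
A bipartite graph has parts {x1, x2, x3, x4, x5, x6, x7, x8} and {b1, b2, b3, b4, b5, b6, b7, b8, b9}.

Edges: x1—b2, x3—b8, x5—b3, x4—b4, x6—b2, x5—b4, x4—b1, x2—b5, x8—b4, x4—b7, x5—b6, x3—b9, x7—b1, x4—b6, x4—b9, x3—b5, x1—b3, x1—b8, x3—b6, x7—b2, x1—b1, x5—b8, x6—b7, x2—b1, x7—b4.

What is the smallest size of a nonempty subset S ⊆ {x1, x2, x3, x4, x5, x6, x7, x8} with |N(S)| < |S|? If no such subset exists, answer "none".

A matching saturating every left vertex exists, for instance x1→b3, x2→b5, x3→b8, x4→b1, x5→b6, x6→b7, x7→b2, x8→b4.
By Hall's marriage theorem, this means |N(S)| ≥ |S| for every subset S, so no violating subset exists.

none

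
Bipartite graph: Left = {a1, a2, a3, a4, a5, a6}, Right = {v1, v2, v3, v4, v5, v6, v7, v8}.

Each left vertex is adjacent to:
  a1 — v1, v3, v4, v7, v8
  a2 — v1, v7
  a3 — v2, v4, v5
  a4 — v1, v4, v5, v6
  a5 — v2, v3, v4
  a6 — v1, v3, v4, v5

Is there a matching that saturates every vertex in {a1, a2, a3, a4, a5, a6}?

Yes

For example, pair a1–v3, a2–v7, a3–v4, a4–v6, a5–v2, a6–v1.
Every left vertex is matched, so this matching saturates all of them.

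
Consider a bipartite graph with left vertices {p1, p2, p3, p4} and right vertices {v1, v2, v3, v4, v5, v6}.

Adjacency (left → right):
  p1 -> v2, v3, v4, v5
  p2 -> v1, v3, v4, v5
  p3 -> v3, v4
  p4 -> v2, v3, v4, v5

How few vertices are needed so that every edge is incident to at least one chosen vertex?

A maximum matching has 4 edges (e.g. p1–v4, p2–v1, p3–v3, p4–v2).
By König's theorem the minimum vertex cover has the same size. One such cover is {p1, p2, p3, p4}.

4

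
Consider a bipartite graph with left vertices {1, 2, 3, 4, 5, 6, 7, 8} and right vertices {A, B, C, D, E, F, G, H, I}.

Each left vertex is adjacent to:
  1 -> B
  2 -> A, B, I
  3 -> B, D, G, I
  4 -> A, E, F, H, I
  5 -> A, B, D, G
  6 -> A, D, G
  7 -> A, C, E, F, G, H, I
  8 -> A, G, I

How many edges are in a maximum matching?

7

A valid assignment of size 7: 1-B, 2-A, 3-I, 4-H, 5-D, 6-G, 7-E.
The set {1, 2, 3, 5, 6, 8} has only 5 neighbours ({A, B, D, G, I}), so by Hall's theorem at most 7 of the 8 left vertices can be matched.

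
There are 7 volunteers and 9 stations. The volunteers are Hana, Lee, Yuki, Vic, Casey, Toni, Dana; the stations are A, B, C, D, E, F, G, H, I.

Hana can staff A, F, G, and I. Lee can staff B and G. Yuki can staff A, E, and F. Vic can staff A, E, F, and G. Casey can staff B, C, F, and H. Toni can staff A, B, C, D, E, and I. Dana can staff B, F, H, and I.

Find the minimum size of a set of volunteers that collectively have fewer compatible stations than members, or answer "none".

A matching saturating every volunteer exists, for instance Hana→I, Lee→G, Yuki→E, Vic→A, Casey→F, Toni→D, Dana→B.
By Hall's marriage theorem, this means |N(S)| ≥ |S| for every subset S, so no violating subset exists.

none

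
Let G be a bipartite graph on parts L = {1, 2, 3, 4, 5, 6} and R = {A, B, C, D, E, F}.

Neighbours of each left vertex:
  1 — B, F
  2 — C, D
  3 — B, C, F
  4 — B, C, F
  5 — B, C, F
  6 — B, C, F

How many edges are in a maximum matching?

4

For example, pair 1–F, 2–D, 3–C, 4–B.
The set {1, 3, 4, 5, 6} has only 3 neighbours ({B, C, F}), so by Hall's theorem at most 4 of the 6 left vertices can be matched.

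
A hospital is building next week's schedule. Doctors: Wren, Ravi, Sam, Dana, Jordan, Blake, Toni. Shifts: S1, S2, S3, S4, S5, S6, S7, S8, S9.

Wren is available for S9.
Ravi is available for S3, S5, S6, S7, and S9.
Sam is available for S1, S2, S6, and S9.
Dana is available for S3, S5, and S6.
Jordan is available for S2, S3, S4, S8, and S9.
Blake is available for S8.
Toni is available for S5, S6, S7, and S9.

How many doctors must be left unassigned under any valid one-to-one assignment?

0

One maximum matching: Wren-S9, Ravi-S7, Sam-S2, Dana-S5, Jordan-S3, Blake-S8, Toni-S6.
This saturates every doctor, so 7 is the maximum.
That matches 7 of the 7, leaving 0 unmatched; no matching can do better.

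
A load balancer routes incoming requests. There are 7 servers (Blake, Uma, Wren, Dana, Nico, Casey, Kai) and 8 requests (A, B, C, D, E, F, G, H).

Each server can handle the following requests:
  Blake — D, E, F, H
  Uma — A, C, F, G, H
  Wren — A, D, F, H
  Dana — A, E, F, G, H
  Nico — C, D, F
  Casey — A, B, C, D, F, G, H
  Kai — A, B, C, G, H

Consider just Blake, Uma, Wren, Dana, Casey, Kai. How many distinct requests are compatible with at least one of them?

The union of neighbours of {Blake, Uma, Wren, Dana, Casey, Kai} is {A, B, C, D, E, F, G, H}, which has 8 elements.
Since |N(S)| = 8 ≥ |S| = 6, Hall's condition holds for this subset.

8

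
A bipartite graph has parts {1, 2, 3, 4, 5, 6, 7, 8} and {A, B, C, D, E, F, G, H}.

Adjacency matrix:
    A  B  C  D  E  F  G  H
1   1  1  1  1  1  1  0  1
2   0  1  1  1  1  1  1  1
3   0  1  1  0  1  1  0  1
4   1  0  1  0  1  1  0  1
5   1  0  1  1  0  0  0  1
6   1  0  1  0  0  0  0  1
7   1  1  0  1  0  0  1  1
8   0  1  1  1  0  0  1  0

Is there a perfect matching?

Yes

For example, pair 1-H, 2-G, 3-E, 4-F, 5-D, 6-C, 7-A, 8-B.
Every left vertex is matched, so this is a perfect matching.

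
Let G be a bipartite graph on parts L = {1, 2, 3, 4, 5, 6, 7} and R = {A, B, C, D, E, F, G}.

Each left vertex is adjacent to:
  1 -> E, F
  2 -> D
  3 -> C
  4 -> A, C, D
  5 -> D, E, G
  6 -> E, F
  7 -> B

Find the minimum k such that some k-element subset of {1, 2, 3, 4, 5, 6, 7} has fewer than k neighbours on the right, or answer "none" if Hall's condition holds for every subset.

A matching saturating every left vertex exists, for instance 1→F, 2→D, 3→C, 4→A, 5→G, 6→E, 7→B.
By Hall's marriage theorem, this means |N(S)| ≥ |S| for every subset S, so no violating subset exists.

none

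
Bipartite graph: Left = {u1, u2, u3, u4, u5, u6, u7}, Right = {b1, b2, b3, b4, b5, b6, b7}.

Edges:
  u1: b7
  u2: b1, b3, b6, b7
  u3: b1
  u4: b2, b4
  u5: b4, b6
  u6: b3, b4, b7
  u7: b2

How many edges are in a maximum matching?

6

One maximum matching: u1–b7, u2–b6, u3–b1, u4–b2, u5–b4, u6–b3.
The set {u1, u2, u3, u4, u5, u6, u7} has only 6 neighbours ({b1, b2, b3, b4, b6, b7}), so by Hall's theorem at most 6 of the 7 left vertices can be matched.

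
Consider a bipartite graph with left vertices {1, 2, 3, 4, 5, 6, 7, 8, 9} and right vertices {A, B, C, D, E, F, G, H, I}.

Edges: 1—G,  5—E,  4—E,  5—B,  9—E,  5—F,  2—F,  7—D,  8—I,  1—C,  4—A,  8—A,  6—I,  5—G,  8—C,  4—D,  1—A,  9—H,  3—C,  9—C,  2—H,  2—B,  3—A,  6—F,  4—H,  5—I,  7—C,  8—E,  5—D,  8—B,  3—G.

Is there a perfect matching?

One maximum matching: 1-A, 2-H, 3-G, 4-D, 5-F, 6-I, 7-C, 8-B, 9-E.
Every left vertex is matched, so this is a perfect matching.

Yes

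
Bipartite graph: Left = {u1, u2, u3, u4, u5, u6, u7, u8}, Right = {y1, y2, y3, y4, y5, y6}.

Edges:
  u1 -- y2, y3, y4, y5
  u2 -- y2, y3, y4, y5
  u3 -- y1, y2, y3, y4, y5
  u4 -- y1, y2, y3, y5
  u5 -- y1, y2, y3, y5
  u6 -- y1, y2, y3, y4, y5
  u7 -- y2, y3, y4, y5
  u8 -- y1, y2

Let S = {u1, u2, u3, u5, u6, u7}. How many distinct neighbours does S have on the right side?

5

The union of neighbours of {u1, u2, u3, u5, u6, u7} is {y1, y2, y3, y4, y5}, which has 5 elements.
Since |N(S)| = 5 < |S| = 6, Hall's condition fails for this subset.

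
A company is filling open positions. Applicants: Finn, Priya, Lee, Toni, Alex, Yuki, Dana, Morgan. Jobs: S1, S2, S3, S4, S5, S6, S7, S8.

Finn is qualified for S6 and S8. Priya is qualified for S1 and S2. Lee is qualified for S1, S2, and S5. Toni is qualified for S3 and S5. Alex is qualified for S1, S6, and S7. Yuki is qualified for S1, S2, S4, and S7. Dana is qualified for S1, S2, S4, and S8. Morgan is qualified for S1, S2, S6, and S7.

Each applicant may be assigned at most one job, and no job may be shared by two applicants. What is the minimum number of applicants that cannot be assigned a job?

For example, pair Finn→S8, Priya→S1, Lee→S5, Toni→S3, Alex→S6, Yuki→S7, Dana→S4, Morgan→S2.
This saturates every applicant, so 8 is the maximum.
That matches 8 of the 8, leaving 0 unmatched; no matching can do better.

0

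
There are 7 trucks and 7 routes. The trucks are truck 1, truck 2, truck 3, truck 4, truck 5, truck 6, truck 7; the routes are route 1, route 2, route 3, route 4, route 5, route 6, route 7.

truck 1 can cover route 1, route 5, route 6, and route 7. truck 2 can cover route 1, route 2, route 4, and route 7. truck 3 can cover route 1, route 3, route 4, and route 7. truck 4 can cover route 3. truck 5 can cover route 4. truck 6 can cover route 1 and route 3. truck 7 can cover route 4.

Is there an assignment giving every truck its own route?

No

The set {truck 5, truck 7} has only 1 neighbour ({route 4}), so by Hall's theorem at most 6 of the 7 trucks can be matched.
Hence no matching covers every truck.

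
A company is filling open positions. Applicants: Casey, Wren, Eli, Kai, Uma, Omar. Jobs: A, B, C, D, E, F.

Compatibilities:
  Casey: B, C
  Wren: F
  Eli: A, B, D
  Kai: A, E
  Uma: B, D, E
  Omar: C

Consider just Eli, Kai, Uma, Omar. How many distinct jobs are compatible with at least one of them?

5

The union of neighbours of {Eli, Kai, Uma, Omar} is {A, B, C, D, E}, which has 5 elements.
Since |N(S)| = 5 ≥ |S| = 4, Hall's condition holds for this subset.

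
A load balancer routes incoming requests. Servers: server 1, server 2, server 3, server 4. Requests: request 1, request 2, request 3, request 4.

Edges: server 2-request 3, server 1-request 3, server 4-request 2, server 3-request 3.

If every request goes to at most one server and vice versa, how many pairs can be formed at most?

For example, pair server 1-request 3, server 4-request 2.
The set {server 1, server 2, server 3} has only 1 neighbour ({request 3}), so by Hall's theorem at most 2 of the 4 servers can be matched.

2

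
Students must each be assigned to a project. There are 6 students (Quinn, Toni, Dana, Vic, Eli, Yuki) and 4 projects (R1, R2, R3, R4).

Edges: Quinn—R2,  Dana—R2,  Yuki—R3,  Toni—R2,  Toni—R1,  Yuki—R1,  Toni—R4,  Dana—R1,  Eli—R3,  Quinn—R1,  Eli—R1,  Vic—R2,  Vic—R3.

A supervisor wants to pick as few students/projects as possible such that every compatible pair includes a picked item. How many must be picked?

{Toni, R1, R2, R3} is a vertex cover of size 4: every edge has an endpoint in this set.
No smaller cover exists because Quinn–R1, Toni–R4, Dana–R2, Vic–R3 is a matching of size 4, and a cover must include an endpoint of each of these disjoint edges (König's theorem).

4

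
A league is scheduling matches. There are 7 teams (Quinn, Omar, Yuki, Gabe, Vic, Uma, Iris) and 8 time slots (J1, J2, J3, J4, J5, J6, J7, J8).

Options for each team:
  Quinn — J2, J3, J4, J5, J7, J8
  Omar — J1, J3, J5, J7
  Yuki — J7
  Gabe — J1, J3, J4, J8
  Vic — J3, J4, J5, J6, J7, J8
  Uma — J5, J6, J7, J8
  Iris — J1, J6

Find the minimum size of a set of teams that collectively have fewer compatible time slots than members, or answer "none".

none

A matching saturating every team exists, for instance Quinn→J2, Omar→J1, Yuki→J7, Gabe→J3, Vic→J5, Uma→J8, Iris→J6.
By Hall's marriage theorem, this means |N(S)| ≥ |S| for every subset S, so no violating subset exists.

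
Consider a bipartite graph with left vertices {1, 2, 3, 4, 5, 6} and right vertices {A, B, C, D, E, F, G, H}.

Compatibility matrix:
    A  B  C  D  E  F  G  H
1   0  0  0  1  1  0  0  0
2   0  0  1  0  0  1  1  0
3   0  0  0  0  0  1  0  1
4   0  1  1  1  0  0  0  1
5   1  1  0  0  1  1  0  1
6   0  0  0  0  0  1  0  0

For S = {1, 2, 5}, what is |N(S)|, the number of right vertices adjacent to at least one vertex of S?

8

The union of neighbours of {1, 2, 5} is {A, B, C, D, E, F, G, H}, which has 8 elements.
Since |N(S)| = 8 ≥ |S| = 3, Hall's condition holds for this subset.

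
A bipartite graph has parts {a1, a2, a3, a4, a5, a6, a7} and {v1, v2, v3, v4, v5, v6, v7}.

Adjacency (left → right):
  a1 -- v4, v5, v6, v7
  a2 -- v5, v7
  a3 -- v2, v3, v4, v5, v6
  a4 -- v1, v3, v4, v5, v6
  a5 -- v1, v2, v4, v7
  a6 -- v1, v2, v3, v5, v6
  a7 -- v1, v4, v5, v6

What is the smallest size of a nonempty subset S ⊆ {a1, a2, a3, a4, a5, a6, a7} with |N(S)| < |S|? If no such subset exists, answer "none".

A matching saturating every left vertex exists, for instance a1→v7, a2→v5, a3→v3, a4→v4, a5→v2, a6→v1, a7→v6.
By Hall's marriage theorem, this means |N(S)| ≥ |S| for every subset S, so no violating subset exists.

none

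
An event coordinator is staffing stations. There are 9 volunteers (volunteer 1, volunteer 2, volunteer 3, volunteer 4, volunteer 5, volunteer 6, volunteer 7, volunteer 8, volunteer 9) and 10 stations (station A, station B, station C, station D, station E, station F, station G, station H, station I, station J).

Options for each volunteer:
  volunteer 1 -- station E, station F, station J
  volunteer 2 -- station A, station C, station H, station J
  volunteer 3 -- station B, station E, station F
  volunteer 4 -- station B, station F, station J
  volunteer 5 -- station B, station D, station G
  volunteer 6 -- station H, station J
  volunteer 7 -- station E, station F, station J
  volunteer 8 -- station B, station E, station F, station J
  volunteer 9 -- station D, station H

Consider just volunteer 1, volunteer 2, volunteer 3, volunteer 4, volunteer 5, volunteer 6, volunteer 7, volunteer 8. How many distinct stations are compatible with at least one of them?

9

The union of neighbours of {volunteer 1, volunteer 2, volunteer 3, volunteer 4, volunteer 5, volunteer 6, volunteer 7, volunteer 8} is {station A, station B, station C, station D, station E, station F, station G, station H, station J}, which has 9 elements.
Since |N(S)| = 9 ≥ |S| = 8, Hall's condition holds for this subset.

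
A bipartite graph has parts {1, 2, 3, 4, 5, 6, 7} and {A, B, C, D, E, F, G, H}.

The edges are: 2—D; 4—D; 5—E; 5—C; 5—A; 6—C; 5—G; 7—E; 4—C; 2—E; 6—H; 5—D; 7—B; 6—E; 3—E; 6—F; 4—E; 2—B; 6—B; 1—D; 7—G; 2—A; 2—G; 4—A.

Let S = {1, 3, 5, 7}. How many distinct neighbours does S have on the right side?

The union of neighbours of {1, 3, 5, 7} is {A, B, C, D, E, G}, which has 6 elements.
Since |N(S)| = 6 ≥ |S| = 4, Hall's condition holds for this subset.

6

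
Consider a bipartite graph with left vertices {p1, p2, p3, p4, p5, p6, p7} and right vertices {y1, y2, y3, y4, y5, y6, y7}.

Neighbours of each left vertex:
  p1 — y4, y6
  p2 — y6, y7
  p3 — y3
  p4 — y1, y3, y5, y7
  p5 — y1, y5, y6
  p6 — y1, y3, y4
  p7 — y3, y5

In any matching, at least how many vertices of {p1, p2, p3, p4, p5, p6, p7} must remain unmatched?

1

A valid assignment of size 6: p1-y4, p2-y7, p3-y3, p4-y5, p5-y6, p6-y1.
The set {p1, p2, p3, p4, p5, p6, p7} has only 6 neighbours ({y1, y3, y4, y5, y6, y7}), so by Hall's theorem at most 6 of the 7 left vertices can be matched.
That matches 6 of the 7, leaving 1 unmatched; no matching can do better.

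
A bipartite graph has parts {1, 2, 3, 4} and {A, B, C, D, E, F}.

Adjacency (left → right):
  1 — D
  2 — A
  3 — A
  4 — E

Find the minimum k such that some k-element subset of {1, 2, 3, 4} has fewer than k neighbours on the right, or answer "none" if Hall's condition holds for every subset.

Take S = {2, 3}. Its neighbourhood is {A}, so |N(S)| = 1 < |S| = 2.
No single vertex violates Hall's condition since each has at least one neighbour, so 2 is the minimum.

2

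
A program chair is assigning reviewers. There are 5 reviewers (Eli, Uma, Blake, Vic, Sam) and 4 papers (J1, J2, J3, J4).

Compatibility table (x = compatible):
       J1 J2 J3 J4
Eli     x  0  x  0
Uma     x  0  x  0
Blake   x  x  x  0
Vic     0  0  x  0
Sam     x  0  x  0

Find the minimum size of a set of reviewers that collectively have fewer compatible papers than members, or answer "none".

Take S = {Eli, Uma, Vic}. Its neighbourhood is {J1, J3}, so |N(S)| = 2 < |S| = 3.
Every subset of size less than 3 has at least as many neighbours as members, so 3 is the minimum.

3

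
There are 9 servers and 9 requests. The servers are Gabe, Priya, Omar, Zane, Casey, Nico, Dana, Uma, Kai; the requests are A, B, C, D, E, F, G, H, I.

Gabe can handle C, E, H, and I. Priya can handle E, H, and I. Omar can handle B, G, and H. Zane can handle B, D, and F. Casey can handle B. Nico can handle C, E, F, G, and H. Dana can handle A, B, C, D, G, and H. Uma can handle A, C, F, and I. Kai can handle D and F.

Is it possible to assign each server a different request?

Yes

For example, pair Gabe→C, Priya→E, Omar→H, Zane→D, Casey→B, Nico→G, Dana→A, Uma→I, Kai→F.
Every server is matched, so this is a perfect matching.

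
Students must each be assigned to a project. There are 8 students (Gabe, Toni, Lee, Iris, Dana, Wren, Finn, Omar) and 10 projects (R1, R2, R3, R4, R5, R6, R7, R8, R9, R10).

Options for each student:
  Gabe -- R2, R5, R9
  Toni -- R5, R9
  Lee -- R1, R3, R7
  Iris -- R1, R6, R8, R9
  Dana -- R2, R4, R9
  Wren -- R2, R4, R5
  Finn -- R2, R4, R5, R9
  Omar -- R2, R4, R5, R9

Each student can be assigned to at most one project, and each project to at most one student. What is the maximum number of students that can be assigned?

A valid assignment of size 6: Gabe-R2, Toni-R5, Lee-R7, Iris-R8, Dana-R9, Wren-R4.
The set {Gabe, Toni, Dana, Wren, Finn, Omar} has only 4 neighbours ({R2, R4, R5, R9}), so by Hall's theorem at most 6 of the 8 students can be matched.

6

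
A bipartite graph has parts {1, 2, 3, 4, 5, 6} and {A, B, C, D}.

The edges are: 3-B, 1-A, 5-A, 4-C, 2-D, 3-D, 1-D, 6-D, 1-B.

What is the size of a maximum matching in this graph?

4

For example, pair 1-A, 2-D, 3-B, 4-C.
The set {1, 2, 3, 5, 6} has only 3 neighbours ({A, B, D}), so by Hall's theorem at most 4 of the 6 left vertices can be matched.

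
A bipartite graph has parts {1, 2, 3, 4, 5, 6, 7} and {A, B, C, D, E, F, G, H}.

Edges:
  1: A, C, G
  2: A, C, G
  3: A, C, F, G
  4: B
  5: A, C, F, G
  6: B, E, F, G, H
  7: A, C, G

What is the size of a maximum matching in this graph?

For example, pair 1→A, 2→G, 3→C, 4→B, 5→F, 6→E.
The set {1, 2, 3, 5, 7} has only 4 neighbours ({A, C, F, G}), so by Hall's theorem at most 6 of the 7 left vertices can be matched.

6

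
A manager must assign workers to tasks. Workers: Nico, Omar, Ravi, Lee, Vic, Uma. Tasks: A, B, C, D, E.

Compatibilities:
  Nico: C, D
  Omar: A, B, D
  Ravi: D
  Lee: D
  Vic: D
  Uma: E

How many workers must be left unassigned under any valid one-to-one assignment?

2

One maximum matching: Nico-C, Omar-B, Ravi-D, Uma-E.
The set {Ravi, Lee, Vic} has only 1 neighbour ({D}), so by Hall's theorem at most 4 of the 6 workers can be matched.
That matches 4 of the 6, leaving 2 unmatched; no matching can do better.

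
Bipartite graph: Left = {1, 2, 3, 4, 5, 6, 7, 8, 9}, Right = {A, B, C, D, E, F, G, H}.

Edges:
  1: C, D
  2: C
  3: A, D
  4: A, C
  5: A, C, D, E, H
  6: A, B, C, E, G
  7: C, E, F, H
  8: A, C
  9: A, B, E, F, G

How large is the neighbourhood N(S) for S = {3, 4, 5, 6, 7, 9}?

8

The union of neighbours of {3, 4, 5, 6, 7, 9} is {A, B, C, D, E, F, G, H}, which has 8 elements.
Since |N(S)| = 8 ≥ |S| = 6, Hall's condition holds for this subset.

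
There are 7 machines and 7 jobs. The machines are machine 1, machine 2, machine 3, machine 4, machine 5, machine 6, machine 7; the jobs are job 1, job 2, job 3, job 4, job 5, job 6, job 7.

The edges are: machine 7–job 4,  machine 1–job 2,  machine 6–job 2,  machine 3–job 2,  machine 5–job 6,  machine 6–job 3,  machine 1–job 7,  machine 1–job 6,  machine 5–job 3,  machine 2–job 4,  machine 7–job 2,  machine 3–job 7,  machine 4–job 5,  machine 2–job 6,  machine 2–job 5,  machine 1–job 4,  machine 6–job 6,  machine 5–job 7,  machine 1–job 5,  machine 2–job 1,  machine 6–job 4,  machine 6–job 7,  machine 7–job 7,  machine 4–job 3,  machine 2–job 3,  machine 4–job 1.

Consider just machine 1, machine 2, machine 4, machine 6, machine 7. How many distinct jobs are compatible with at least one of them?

The union of neighbours of {machine 1, machine 2, machine 4, machine 6, machine 7} is {job 1, job 2, job 3, job 4, job 5, job 6, job 7}, which has 7 elements.
Since |N(S)| = 7 ≥ |S| = 5, Hall's condition holds for this subset.

7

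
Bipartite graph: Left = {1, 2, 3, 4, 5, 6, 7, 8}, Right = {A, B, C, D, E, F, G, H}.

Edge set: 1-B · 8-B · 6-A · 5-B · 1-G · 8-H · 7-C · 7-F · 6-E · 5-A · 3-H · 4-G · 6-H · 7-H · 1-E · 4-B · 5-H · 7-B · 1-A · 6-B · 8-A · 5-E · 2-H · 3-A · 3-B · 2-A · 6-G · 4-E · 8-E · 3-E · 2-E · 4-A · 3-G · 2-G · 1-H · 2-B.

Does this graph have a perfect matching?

The set {1, 2, 3, 4, 5, 6, 8} has only 5 neighbours ({A, B, E, G, H}), so by Hall's theorem at most 6 of the 8 left vertices can be matched.
Hence no matching covers every left vertex.

No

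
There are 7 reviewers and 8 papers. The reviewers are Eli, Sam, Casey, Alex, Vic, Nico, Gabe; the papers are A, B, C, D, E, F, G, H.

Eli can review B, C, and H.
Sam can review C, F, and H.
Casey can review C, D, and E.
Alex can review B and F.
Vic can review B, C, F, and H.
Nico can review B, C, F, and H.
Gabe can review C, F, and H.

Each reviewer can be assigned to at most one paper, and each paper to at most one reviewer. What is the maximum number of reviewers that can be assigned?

5

A valid assignment of size 5: Eli→H, Sam→C, Casey→E, Alex→F, Vic→B.
The set {Eli, Sam, Alex, Vic, Nico, Gabe} has only 4 neighbours ({B, C, F, H}), so by Hall's theorem at most 5 of the 7 reviewers can be matched.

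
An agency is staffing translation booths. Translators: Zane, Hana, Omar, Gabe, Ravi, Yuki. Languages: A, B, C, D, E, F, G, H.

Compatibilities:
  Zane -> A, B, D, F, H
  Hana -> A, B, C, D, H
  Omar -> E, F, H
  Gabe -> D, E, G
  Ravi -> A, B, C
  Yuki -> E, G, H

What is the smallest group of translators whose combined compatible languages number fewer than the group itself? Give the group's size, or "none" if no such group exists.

A matching saturating every translator exists, for instance Zane→A, Hana→B, Omar→H, Gabe→D, Ravi→C, Yuki→E.
By Hall's marriage theorem, this means |N(S)| ≥ |S| for every subset S, so no violating subset exists.

none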